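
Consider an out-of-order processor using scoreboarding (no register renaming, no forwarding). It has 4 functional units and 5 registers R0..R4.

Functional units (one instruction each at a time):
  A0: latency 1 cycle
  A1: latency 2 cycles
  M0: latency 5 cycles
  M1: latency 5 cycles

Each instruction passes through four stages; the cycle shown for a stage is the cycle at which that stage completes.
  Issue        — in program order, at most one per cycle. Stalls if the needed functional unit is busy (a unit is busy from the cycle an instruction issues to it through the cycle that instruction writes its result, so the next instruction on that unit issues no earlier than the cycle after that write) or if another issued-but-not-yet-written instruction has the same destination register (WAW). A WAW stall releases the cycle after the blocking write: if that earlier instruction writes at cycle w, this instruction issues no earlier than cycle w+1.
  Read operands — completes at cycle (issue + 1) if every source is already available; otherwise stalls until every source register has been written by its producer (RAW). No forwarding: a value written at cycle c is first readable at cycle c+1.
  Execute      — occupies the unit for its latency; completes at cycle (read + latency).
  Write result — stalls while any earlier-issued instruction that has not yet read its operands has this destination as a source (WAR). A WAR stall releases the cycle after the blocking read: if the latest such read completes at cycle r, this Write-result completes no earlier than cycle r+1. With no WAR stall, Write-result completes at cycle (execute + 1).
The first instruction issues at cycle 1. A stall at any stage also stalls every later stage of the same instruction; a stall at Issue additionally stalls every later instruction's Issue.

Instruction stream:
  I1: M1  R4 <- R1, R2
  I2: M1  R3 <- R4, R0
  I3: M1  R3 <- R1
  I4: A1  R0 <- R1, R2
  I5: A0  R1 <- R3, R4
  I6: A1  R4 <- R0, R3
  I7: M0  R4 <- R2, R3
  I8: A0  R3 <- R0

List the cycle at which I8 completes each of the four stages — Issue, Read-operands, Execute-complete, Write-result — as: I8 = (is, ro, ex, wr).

I8 = (30, 31, 32, 33)

t=1  issue I1 (M1)
t=2  I1 read-ops
t=7  I1 finished on M1
t=8  I1→R4
t=9  issue I2 (M1)
t=10  I2 read-ops
t=15  I2 finished on M1
t=16  I2→R3
t=17  issue I3 (M1)
t=18  I3 read-ops | issue I4 (A1)
t=19  I4 read-ops | issue I5 (A0)
t=21  I4 finished on A1
t=22  I4→R0
t=23  I3 finished on M1 | issue I6 (A1)
t=24  I3→R3
t=25  I5 read-ops | I6 read-ops
t=26  I5 finished on A0
t=27  I5→R1 | I6 finished on A1
t=28  I6→R4
t=29  issue I7 (M0)
t=30  I7 read-ops | issue I8 (A0)
t=31  I8 read-ops
t=32  I8 finished on A0
t=33  I8→R3
t=35  I7 finished on M0
t=36  I7→R4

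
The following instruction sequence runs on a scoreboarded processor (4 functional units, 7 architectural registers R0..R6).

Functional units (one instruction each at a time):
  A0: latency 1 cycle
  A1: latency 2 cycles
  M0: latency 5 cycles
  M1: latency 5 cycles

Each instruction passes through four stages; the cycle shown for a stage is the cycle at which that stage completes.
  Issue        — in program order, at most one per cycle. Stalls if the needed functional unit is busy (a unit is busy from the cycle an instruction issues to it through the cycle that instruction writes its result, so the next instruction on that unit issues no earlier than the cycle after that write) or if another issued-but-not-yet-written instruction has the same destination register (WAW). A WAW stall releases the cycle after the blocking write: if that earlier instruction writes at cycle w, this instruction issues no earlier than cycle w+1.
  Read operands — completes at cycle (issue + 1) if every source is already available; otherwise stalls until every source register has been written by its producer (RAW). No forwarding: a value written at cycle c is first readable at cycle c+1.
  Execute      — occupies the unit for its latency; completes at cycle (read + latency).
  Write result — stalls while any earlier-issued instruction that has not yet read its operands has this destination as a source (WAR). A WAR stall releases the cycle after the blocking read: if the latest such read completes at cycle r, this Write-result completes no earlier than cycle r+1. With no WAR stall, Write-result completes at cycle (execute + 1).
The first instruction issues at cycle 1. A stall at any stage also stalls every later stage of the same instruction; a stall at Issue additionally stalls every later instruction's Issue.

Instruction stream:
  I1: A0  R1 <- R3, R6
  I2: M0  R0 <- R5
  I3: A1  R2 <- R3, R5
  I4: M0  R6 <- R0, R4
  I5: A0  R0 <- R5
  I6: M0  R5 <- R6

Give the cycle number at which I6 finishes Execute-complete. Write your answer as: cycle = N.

t=1  I1 dispatched to A0
t=2  I1 operands ready; I2 dispatched to M0
t=3  I1 complete; I2 operands ready; I3 dispatched to A1
t=4  R1←I1; I3 operands ready
t=6  I3 complete
t=7  R2←I3
t=8  I2 complete
t=9  R0←I2
t=10  I4 dispatched to M0
t=11  I4 operands ready; I5 dispatched to A0
t=12  I5 operands ready
t=13  I5 complete
t=14  R0←I5
t=16  I4 complete
t=17  R6←I4
t=18  I6 dispatched to M0
t=19  I6 operands ready
t=24  I6 complete
t=25  R5←I6

cycle = 24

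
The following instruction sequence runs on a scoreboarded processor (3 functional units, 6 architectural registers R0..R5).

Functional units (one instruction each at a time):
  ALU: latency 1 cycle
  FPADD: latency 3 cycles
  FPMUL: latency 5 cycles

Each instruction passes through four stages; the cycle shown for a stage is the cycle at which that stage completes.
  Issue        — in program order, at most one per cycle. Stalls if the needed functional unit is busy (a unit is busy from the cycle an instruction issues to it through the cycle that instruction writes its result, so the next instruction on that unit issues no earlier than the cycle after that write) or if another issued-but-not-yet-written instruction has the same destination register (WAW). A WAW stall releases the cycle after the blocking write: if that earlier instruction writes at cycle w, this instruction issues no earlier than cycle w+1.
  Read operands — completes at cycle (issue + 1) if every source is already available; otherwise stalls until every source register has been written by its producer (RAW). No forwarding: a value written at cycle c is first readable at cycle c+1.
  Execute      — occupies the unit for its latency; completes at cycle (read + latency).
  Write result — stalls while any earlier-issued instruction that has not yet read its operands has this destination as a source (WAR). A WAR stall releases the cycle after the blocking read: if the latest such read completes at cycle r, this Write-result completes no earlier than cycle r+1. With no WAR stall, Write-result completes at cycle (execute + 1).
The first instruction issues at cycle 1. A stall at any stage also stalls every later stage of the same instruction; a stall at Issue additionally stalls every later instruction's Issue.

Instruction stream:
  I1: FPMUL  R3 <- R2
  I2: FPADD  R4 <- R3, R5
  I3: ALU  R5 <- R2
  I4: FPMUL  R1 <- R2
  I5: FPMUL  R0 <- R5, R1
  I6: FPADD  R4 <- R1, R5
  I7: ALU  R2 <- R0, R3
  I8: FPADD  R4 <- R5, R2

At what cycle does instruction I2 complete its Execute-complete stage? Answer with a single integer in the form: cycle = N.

cycle = 12

1) issue 1, read 2, done 7, write 8
2) issue 2, read 9, done 12, write 13  <RAW R3: wait I1 write@8>
3) issue 3, read 4, done 5, write 10  <WAR R5: wait I2 read@9>
4) issue 9, read 10, done 15, write 16  <struct: FPMUL busy until I1 writes@8>
5) issue 17, read 18, done 23, write 24  <struct: FPMUL busy until I4 writes@16>
6) issue 18, read 19, done 22, write 23
7) issue 19, read 25, done 26, write 27  <RAW R0: wait I5 write@24>
8) issue 24, read 28, done 31, write 32  <struct: FPADD busy until I6 writes@23 / RAW R2: wait I7 write@27>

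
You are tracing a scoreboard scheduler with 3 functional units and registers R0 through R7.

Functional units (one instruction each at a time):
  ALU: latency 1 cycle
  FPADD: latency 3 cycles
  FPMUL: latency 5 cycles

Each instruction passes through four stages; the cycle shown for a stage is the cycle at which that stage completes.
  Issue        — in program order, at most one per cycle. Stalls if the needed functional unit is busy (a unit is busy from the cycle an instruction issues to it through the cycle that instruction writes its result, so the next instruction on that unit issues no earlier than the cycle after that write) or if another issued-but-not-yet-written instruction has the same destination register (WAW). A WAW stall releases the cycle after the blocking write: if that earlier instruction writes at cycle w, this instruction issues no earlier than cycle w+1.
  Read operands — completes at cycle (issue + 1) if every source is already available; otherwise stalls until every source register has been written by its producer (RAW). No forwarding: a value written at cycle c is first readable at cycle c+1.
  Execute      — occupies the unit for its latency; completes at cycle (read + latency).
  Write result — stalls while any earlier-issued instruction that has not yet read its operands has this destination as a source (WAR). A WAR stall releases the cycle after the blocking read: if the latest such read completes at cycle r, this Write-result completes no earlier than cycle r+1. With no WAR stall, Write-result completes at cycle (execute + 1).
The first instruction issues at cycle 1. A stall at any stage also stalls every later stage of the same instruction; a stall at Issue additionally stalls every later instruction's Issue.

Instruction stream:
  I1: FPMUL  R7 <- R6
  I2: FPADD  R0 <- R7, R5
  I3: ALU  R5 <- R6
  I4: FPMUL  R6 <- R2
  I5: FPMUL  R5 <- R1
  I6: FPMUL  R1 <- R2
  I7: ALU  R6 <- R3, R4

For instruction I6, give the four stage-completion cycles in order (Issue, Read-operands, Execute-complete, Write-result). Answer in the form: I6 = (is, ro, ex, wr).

  I1 | 1 | 2 | 7 | 8
  I2 | 2 | 9 | 12 | 13   RAW R7: wait I1 write@8
  I3 | 3 | 4 | 5 | 10   WAR R5: wait I2 read@9
  I4 | 9 | 10 | 15 | 16   struct: FPMUL busy until I1 writes@8
  I5 | 17 | 18 | 23 | 24   struct: FPMUL busy until I4 writes@16
  I6 | 25 | 26 | 31 | 32   struct: FPMUL busy until I5 writes@24
  I7 | 26 | 27 | 28 | 29

I6 = (25, 26, 31, 32)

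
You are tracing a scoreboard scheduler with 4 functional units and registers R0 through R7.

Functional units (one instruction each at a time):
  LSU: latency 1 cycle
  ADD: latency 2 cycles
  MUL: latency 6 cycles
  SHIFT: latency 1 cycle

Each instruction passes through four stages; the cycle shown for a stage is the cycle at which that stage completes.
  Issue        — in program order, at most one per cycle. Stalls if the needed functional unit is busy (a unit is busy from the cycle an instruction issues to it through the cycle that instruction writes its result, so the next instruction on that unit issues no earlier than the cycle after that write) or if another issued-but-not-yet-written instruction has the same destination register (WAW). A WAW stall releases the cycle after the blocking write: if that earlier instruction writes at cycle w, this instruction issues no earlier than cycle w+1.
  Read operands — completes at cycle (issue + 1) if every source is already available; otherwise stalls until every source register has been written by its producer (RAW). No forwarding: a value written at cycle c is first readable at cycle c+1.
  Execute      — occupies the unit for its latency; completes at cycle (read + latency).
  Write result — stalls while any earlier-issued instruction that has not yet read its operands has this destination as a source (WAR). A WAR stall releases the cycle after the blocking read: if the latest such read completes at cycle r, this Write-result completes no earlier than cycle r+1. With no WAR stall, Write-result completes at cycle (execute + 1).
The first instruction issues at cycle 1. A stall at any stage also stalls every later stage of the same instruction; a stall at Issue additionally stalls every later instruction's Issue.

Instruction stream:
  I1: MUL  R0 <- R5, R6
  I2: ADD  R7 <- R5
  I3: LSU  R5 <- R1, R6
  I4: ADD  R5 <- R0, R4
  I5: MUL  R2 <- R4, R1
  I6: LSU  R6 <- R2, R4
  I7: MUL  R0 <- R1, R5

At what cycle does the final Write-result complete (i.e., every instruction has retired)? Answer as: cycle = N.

cycle = 27

t=1  I1→MUL
t=2  I1 RO, I2→ADD
t=3  I2 RO, I3→LSU
t=4  I3 RO
t=5  I2 EX, I3 EX
t=6  I2 WR R7, I3 WR R5
t=7  I4→ADD
t=8  I1 EX
t=9  I1 WR R0
t=10  I4 RO, I5→MUL
t=11  I5 RO, I6→LSU
t=12  I4 EX
t=13  I4 WR R5
t=17  I5 EX
t=18  I5 WR R2
t=19  I6 RO, I7→MUL
t=20  I6 EX, I7 RO
t=21  I6 WR R6
t=26  I7 EX
t=27  I7 WR R0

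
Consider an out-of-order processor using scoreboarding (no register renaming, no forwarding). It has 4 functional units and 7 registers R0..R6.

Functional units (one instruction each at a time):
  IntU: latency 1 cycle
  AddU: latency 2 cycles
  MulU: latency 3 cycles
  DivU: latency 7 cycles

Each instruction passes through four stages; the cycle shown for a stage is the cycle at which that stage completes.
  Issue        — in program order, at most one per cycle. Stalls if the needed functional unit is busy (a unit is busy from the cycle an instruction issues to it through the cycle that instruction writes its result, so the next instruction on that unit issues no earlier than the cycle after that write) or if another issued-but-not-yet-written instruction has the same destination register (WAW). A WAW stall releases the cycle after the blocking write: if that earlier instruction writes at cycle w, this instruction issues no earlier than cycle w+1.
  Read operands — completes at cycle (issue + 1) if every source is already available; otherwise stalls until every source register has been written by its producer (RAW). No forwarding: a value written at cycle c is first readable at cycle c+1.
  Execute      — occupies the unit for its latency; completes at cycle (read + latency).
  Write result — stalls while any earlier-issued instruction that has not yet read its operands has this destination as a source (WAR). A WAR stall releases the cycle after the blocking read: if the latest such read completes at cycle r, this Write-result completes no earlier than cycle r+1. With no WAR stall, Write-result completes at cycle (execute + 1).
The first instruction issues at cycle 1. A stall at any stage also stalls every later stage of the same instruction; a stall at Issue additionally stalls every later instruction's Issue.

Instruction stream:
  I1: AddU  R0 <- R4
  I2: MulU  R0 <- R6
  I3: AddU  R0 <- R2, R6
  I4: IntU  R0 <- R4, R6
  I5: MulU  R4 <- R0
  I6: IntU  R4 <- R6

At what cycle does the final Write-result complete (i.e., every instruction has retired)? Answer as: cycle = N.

cycle = 29

t=1  issue I1 (AddU)
t=2  I1 read-ops
t=4  I1 finished on AddU
t=5  I1→R0
t=6  issue I2 (MulU)
t=7  I2 read-ops
t=10  I2 finished on MulU
t=11  I2→R0
t=12  issue I3 (AddU)
t=13  I3 read-ops
t=15  I3 finished on AddU
t=16  I3→R0
t=17  issue I4 (IntU)
t=18  I4 read-ops · issue I5 (MulU)
t=19  I4 finished on IntU
t=20  I4→R0
t=21  I5 read-ops
t=24  I5 finished on MulU
t=25  I5→R4
t=26  issue I6 (IntU)
t=27  I6 read-ops
t=28  I6 finished on IntU
t=29  I6→R4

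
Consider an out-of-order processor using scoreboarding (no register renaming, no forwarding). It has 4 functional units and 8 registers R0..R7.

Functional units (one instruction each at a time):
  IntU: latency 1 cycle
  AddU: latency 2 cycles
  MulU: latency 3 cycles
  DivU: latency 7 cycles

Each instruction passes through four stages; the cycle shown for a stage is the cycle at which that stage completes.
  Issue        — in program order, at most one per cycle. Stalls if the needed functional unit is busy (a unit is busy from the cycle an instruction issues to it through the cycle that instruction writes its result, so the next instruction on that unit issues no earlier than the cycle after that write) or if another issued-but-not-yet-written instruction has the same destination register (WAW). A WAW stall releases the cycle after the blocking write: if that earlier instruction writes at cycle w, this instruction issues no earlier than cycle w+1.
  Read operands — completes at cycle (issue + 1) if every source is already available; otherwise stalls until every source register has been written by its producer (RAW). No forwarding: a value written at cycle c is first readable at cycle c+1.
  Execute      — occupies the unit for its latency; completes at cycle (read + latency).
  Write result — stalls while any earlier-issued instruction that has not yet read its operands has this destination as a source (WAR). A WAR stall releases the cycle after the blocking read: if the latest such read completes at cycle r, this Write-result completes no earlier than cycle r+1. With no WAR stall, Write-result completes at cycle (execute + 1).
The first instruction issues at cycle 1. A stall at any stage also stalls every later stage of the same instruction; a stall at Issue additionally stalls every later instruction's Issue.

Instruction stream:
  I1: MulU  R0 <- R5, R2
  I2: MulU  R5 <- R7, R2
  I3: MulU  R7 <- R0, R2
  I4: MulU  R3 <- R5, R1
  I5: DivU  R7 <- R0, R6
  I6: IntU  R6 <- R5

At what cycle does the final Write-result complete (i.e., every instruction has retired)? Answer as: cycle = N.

t=1  issue I1 (MulU)
t=2  I1 read-ops
t=5  I1 finished on MulU
t=6  I1→R0
t=7  issue I2 (MulU)
t=8  I2 read-ops
t=11  I2 finished on MulU
t=12  I2→R5
t=13  issue I3 (MulU)
t=14  I3 read-ops
t=17  I3 finished on MulU
t=18  I3→R7
t=19  issue I4 (MulU)
t=20  I4 read-ops | issue I5 (DivU)
t=21  I5 read-ops | issue I6 (IntU)
t=22  I6 read-ops
t=23  I4 finished on MulU | I6 finished on IntU
t=24  I4→R3 | I6→R6
t=28  I5 finished on DivU
t=29  I5→R7

cycle = 29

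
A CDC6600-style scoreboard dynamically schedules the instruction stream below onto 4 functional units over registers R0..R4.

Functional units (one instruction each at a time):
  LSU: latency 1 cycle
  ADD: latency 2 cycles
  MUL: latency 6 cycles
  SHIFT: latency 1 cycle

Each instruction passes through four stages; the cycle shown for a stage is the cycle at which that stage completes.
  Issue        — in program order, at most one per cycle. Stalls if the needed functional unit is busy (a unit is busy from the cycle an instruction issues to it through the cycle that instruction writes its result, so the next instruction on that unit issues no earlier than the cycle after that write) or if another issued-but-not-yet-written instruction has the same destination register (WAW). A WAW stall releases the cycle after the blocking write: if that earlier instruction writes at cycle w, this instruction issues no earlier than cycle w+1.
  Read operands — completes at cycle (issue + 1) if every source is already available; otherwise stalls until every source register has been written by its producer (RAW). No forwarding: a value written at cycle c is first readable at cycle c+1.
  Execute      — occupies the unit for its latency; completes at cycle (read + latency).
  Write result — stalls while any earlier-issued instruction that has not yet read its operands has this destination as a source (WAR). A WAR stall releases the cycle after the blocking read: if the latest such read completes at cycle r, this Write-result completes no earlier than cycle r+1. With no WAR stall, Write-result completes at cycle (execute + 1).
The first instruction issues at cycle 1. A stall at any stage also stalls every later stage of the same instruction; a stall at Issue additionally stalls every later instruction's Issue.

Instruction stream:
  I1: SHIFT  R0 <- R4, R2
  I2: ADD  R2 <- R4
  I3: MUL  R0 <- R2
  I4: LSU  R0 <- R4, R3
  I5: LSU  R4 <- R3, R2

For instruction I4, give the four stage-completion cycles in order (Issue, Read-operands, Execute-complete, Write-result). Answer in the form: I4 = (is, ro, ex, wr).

I4 = (15, 16, 17, 18)

c1: I1 dispatched to SHIFT
c2: I1 operands ready, I2 dispatched to ADD
c3: I1 complete, I2 operands ready
c4: R0←I1
c5: I2 complete, I3 dispatched to MUL
c6: R2←I2
c7: I3 operands ready
c13: I3 complete
c14: R0←I3
c15: I4 dispatched to LSU
c16: I4 operands ready
c17: I4 complete
c18: R0←I4
c19: I5 dispatched to LSU
c20: I5 operands ready
c21: I5 complete
c22: R4←I5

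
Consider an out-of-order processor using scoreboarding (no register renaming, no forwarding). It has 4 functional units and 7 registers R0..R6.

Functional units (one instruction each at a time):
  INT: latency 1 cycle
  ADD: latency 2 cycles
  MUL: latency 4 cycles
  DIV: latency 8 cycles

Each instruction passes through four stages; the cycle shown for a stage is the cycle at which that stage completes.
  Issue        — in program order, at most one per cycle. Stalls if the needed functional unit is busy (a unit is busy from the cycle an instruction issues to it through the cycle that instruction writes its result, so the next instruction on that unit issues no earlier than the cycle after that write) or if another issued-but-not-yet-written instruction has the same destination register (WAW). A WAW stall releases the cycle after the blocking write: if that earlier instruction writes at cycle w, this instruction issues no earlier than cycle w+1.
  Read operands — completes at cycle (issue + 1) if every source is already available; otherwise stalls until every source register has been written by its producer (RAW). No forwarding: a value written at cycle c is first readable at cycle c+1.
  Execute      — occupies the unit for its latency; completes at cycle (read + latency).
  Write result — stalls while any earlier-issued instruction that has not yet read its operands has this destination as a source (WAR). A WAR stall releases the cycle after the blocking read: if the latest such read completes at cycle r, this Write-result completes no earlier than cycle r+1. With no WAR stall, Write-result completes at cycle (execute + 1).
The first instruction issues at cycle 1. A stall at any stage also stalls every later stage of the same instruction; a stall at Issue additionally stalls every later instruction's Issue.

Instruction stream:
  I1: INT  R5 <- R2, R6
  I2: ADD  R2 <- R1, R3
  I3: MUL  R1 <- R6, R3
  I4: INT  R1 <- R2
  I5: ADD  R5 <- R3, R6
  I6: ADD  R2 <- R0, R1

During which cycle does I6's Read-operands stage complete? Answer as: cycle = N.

  I1 | 1 | 2 | 3 | 4
  I2 | 2 | 3 | 5 | 6
  I3 | 3 | 4 | 8 | 9
  I4 | 10 | 11 | 12 | 13   WAW R1: wait I3 write@9
  I5 | 11 | 12 | 14 | 15
  I6 | 16 | 17 | 19 | 20   struct: ADD busy until I5 writes@15

cycle = 17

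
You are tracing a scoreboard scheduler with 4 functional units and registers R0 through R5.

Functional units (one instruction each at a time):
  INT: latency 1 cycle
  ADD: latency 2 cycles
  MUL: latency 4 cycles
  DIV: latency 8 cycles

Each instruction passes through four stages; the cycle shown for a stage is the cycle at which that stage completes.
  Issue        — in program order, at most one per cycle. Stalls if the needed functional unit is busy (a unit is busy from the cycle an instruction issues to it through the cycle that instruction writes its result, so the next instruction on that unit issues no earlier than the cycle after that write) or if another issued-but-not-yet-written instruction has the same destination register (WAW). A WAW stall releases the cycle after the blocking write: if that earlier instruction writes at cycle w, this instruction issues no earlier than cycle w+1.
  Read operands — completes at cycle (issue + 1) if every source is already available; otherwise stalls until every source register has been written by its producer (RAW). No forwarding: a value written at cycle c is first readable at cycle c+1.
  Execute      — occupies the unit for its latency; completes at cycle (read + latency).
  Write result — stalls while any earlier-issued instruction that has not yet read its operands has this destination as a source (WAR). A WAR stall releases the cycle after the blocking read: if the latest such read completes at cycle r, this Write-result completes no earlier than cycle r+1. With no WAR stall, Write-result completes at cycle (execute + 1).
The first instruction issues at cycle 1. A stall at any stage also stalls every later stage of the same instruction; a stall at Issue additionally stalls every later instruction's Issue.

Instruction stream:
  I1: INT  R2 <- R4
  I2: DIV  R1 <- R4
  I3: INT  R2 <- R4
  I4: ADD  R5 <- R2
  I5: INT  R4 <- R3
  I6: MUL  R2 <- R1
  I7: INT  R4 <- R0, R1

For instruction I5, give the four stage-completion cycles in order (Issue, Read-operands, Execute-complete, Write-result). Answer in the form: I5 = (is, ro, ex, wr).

I5 = (9, 10, 11, 12)

t=1  issue I1 (INT)
t=2  I1 read-ops, issue I2 (DIV)
t=3  I1 finished on INT, I2 read-ops
t=4  I1→R2
t=5  issue I3 (INT)
t=6  I3 read-ops, issue I4 (ADD)
t=7  I3 finished on INT
t=8  I3→R2
t=9  I4 read-ops, issue I5 (INT)
t=10  I5 read-ops, issue I6 (MUL)
t=11  I2 finished on DIV, I4 finished on ADD, I5 finished on INT
t=12  I2→R1, I4→R5, I5→R4
t=13  I6 read-ops, issue I7 (INT)
t=14  I7 read-ops
t=15  I7 finished on INT
t=16  I7→R4
t=17  I6 finished on MUL
t=18  I6→R2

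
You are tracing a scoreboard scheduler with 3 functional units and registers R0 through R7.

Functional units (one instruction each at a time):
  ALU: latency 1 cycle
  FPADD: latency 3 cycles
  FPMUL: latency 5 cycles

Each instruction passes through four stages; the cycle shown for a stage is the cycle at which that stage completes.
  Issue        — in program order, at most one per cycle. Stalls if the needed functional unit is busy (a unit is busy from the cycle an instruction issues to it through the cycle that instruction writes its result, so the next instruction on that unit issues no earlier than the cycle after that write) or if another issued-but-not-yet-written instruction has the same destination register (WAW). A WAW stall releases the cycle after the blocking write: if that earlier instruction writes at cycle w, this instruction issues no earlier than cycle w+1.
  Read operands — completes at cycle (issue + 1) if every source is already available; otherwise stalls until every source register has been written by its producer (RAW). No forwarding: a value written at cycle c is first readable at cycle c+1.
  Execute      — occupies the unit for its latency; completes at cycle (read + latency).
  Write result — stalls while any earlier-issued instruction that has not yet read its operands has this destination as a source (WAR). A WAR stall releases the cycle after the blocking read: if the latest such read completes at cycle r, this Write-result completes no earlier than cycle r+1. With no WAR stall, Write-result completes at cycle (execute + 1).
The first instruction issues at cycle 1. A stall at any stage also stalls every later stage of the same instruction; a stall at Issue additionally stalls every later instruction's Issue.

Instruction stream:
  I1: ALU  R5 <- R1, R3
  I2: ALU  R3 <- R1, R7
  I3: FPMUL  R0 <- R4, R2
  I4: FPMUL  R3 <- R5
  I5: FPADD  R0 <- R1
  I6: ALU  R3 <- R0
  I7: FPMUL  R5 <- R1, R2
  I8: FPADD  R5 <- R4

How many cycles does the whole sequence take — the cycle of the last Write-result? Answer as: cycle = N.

I1: IS=1 RO=2 EX=3 WR=4
I2: IS=5 RO=6 EX=7 WR=8  [struct: ALU busy until I1 writes@4]
I3: IS=6 RO=7 EX=12 WR=13
I4: IS=14 RO=15 EX=20 WR=21  [struct: FPMUL busy until I3 writes@13]
I5: IS=15 RO=16 EX=19 WR=20
I6: IS=22 RO=23 EX=24 WR=25  [WAW R3: wait I4 write@21]
I7: IS=23 RO=24 EX=29 WR=30
I8: IS=31 RO=32 EX=35 WR=36  [WAW R5: wait I7 write@30]

cycle = 36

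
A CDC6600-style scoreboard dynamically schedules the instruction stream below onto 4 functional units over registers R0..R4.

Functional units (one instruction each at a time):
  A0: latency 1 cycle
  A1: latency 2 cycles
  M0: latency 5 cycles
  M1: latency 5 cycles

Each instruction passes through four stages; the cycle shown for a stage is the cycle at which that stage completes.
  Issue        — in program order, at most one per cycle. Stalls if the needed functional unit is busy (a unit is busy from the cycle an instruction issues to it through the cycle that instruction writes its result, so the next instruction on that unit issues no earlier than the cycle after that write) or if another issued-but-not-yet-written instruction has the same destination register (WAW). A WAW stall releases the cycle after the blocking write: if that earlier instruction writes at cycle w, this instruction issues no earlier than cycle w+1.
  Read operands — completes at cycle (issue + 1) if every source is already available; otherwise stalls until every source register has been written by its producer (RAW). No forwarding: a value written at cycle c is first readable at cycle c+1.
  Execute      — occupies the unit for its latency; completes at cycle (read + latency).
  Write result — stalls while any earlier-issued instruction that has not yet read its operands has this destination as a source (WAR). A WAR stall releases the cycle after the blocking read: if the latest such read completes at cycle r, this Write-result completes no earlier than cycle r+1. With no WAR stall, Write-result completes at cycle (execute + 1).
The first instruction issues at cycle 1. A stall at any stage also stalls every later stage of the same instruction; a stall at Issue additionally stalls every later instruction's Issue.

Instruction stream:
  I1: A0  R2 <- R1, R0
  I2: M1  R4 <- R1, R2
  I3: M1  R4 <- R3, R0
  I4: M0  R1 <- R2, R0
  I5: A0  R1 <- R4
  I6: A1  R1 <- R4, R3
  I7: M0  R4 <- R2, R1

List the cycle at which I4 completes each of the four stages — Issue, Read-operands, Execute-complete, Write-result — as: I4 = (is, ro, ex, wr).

c1: I1→A0
c2: I1 RO, I2→M1
c3: I1 EX
c4: I1 WR R2
c5: I2 RO
c10: I2 EX
c11: I2 WR R4
c12: I3→M1
c13: I3 RO, I4→M0
c14: I4 RO
c18: I3 EX
c19: I3 WR R4, I4 EX
c20: I4 WR R1
c21: I5→A0
c22: I5 RO
c23: I5 EX
c24: I5 WR R1
c25: I6→A1
c26: I6 RO, I7→M0
c28: I6 EX
c29: I6 WR R1
c30: I7 RO
c35: I7 EX
c36: I7 WR R4

I4 = (13, 14, 19, 20)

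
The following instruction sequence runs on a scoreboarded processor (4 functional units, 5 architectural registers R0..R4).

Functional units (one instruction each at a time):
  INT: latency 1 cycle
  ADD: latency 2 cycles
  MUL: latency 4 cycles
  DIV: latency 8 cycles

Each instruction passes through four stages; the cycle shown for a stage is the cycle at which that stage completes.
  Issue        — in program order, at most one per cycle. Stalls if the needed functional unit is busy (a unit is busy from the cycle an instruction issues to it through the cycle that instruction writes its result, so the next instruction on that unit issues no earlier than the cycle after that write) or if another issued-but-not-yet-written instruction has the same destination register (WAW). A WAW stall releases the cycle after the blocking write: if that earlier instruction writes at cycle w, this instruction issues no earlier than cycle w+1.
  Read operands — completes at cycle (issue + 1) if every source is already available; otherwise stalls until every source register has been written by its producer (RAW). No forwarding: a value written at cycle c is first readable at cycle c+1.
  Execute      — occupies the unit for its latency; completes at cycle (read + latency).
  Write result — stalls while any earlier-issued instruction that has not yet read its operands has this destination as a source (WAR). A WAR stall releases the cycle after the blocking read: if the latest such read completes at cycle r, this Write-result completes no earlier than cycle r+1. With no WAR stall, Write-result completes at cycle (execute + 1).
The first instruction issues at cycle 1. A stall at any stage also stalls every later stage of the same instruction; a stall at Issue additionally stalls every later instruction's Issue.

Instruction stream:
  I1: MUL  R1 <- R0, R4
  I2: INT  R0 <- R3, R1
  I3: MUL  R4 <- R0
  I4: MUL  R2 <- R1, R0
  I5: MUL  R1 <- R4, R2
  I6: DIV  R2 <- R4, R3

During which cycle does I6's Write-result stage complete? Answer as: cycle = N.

cycle = 35

I1 -> (1, 2, 6, 7)
I2 -> (2, 8, 9, 10)  // RAW R1: wait I1 write@7
I3 -> (8, 11, 15, 16)  // struct: MUL busy until I1 writes@7, RAW R0: wait I2 write@10
I4 -> (17, 18, 22, 23)  // struct: MUL busy until I3 writes@16
I5 -> (24, 25, 29, 30)  // struct: MUL busy until I4 writes@23
I6 -> (25, 26, 34, 35)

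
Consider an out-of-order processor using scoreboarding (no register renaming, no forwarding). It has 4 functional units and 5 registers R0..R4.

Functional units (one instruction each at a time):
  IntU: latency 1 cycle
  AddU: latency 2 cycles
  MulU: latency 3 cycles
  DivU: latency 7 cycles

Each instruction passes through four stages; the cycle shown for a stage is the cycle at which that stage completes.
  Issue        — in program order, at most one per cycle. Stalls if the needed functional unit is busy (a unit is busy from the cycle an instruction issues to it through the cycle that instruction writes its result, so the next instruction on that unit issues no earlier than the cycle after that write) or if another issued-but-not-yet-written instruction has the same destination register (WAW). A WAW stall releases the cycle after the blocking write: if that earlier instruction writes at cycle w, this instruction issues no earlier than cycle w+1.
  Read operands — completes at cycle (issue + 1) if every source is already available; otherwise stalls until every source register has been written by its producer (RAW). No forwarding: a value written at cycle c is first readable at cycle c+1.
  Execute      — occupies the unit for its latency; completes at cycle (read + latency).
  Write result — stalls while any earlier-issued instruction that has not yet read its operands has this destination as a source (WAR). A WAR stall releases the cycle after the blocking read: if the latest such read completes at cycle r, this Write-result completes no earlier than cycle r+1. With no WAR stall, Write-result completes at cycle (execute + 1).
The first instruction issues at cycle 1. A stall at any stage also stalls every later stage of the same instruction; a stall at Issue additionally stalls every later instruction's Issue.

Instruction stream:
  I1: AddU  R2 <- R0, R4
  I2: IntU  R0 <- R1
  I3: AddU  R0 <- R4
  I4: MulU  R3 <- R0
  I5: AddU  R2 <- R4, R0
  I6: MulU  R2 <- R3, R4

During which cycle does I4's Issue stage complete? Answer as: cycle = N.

cycle = 7

t=1  I1 dispatched to AddU
t=2  I1 operands ready · I2 dispatched to IntU
t=3  I2 operands ready
t=4  I1 complete · I2 complete
t=5  R2←I1 · R0←I2
t=6  I3 dispatched to AddU
t=7  I3 operands ready · I4 dispatched to MulU
t=9  I3 complete
t=10  R0←I3
t=11  I4 operands ready · I5 dispatched to AddU
t=12  I5 operands ready
t=14  I4 complete · I5 complete
t=15  R3←I4 · R2←I5
t=16  I6 dispatched to MulU
t=17  I6 operands ready
t=20  I6 complete
t=21  R2←I6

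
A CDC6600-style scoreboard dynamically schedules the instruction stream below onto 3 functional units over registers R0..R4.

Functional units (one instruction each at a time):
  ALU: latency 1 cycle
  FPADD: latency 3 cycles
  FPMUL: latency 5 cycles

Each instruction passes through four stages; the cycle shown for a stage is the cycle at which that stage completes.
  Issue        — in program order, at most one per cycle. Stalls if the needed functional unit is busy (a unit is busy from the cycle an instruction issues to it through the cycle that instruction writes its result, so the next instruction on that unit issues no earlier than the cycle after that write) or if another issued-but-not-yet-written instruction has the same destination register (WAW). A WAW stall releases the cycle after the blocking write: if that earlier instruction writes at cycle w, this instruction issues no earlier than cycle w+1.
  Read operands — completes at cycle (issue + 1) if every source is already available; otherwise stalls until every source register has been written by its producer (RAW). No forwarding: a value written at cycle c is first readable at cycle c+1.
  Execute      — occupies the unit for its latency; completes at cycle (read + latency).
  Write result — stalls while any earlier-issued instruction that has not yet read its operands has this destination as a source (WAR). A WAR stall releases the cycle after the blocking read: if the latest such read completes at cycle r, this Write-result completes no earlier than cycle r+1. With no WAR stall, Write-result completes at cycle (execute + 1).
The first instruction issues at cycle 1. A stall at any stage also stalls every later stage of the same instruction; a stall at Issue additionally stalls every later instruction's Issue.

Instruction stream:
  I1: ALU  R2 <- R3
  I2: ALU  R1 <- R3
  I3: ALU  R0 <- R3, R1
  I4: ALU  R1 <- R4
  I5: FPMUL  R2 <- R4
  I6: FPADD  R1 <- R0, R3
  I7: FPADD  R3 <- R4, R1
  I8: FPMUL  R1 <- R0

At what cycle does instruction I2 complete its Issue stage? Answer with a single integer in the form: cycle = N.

cycle = 5

[1] issue I1 (ALU)
[2] I1 read-ops
[3] I1 finished on ALU
[4] I1→R2
[5] issue I2 (ALU)
[6] I2 read-ops
[7] I2 finished on ALU
[8] I2→R1
[9] issue I3 (ALU)
[10] I3 read-ops
[11] I3 finished on ALU
[12] I3→R0
[13] issue I4 (ALU)
[14] I4 read-ops; issue I5 (FPMUL)
[15] I4 finished on ALU; I5 read-ops
[16] I4→R1
[17] issue I6 (FPADD)
[18] I6 read-ops
[20] I5 finished on FPMUL
[21] I5→R2; I6 finished on FPADD
[22] I6→R1
[23] issue I7 (FPADD)
[24] I7 read-ops; issue I8 (FPMUL)
[25] I8 read-ops
[27] I7 finished on FPADD
[28] I7→R3
[30] I8 finished on FPMUL
[31] I8→R1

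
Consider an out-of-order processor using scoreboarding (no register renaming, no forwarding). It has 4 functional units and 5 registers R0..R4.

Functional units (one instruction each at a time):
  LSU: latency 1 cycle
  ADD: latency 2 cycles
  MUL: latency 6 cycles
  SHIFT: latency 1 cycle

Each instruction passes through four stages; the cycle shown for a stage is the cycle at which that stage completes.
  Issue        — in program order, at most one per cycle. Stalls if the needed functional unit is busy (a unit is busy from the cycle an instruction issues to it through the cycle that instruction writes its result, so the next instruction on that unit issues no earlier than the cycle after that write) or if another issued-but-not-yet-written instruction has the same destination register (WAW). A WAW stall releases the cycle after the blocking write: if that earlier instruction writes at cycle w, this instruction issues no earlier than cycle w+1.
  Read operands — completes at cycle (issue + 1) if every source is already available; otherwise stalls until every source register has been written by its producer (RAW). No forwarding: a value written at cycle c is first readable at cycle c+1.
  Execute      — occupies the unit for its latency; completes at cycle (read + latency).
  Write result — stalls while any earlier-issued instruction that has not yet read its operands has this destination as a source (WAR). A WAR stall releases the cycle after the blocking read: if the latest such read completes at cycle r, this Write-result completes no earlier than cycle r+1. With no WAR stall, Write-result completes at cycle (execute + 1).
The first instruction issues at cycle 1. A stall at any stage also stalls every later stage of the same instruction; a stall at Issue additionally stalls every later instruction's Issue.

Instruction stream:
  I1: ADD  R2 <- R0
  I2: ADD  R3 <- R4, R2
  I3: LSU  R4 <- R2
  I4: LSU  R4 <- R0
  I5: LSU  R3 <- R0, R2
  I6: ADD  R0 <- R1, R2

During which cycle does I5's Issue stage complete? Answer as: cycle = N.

t=1  issue I1 (ADD)
t=2  I1 read-ops
t=4  I1 finished on ADD
t=5  I1→R2
t=6  issue I2 (ADD)
t=7  I2 read-ops, issue I3 (LSU)
t=8  I3 read-ops
t=9  I2 finished on ADD, I3 finished on LSU
t=10  I2→R3, I3→R4
t=11  issue I4 (LSU)
t=12  I4 read-ops
t=13  I4 finished on LSU
t=14  I4→R4
t=15  issue I5 (LSU)
t=16  I5 read-ops, issue I6 (ADD)
t=17  I5 finished on LSU, I6 read-ops
t=18  I5→R3
t=19  I6 finished on ADD
t=20  I6→R0

cycle = 15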